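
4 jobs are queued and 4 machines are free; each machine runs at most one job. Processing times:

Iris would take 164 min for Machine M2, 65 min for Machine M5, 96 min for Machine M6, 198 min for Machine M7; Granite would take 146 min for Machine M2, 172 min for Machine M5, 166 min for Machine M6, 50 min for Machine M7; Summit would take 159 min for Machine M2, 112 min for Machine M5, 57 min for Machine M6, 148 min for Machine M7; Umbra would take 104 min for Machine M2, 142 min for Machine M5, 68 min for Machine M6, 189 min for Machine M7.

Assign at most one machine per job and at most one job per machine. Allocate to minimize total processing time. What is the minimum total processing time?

Minimum total: 276 min

Optimal: Iris→Machine M5 (65 min), Granite→Machine M7 (50 min), Summit→Machine M6 (57 min), Umbra→Machine M2 (104 min) — total 65+50+57+104 = 276 min.
Checked against all permutations: 276 min is optimal.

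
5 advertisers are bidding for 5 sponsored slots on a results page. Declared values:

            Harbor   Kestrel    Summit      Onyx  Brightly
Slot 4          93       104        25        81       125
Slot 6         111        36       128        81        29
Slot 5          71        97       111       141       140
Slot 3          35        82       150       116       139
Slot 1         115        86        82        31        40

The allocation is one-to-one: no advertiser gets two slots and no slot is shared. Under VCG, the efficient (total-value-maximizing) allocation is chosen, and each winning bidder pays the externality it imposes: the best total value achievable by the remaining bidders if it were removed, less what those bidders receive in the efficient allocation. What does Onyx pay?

Onyx pays $23.

Efficient allocation: Harbor→Slot 1 ($115), Kestrel→Slot 4 ($104), Summit→Slot 6 ($128), Onyx→Slot 5 ($141), Brightly→Slot 3 ($139); total welfare W = $627.
Onyx receives Slot 5 at value $141, so the others get W − 141 = $486.
Without Onyx: best allocation of the remaining 4 bidders over all 5 slots is Harbor→Slot 1 ($115), Kestrel→Slot 4 ($104), Summit→Slot 3 ($150), Brightly→Slot 5 ($140), total $509.
VCG payment = (others' best without Onyx) − (others' welfare with Onyx) = 509 − 486 = $23.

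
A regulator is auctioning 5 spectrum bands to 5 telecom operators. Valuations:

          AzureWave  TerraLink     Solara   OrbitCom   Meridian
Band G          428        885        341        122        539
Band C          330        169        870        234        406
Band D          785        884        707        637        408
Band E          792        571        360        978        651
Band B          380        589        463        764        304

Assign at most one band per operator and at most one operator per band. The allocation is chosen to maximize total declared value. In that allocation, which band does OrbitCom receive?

OrbitCom receives Band B.

Optimal: AzureWave→Band D ($785M), TerraLink→Band G ($885M), Solara→Band C ($870M), OrbitCom→Band B ($764M), Meridian→Band E ($651M) — total 785+885+870+764+651 = $3955M.
Column-greedy (each band in turn goes to its best remaining operator) gives $3822M, worse by 133.
OrbitCom's own top band is Band E ($978M), but forcing OrbitCom→Band E and reassigning the rest optimally gives only $3822M — worse by 133.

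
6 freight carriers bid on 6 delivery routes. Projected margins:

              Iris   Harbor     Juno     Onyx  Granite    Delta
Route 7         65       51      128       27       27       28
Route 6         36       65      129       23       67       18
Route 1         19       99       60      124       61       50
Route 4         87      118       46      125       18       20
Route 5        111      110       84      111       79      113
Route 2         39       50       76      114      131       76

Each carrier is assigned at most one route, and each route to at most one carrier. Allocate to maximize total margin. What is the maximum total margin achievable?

Max total: $680k

Optimal: Iris→Route 7 ($65k), Harbor→Route 4 ($118k), Juno→Route 6 ($129k), Onyx→Route 1 ($124k), Granite→Route 2 ($131k), Delta→Route 5 ($113k) — total 65+118+129+124+131+113 = $680k.
Max-entry greedy (repeatedly take the single best remaining cell) gives $662k, worse by 18.
Swapping Granite↔Iris (Granite→Route 7 $27k, Iris→Route 2 $39k) loses 130.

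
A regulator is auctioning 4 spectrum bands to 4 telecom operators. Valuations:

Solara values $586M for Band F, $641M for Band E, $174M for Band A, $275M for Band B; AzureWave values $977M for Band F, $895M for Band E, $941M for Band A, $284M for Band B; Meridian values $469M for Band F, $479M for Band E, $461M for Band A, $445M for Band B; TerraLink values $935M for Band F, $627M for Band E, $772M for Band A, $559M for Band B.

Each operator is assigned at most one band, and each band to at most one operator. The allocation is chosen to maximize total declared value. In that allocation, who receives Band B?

This is the linear assignment problem.
Optimal: Solara→Band E ($641M), AzureWave→Band A ($941M), Meridian→Band B ($445M), TerraLink→Band F ($935M) — total 641+941+445+935 = $2962M.
Row-greedy (each operator in turn takes its best remaining band) gives $2638M, worse by 324.
Next-best assignment: Solara→Band E, AzureWave→Band F, Meridian→Band B, TerraLink→Band A = $2835M.
Every other assignment is strictly worse.
Meridian's own top band is Band E ($479M), but forcing Meridian→Band E and reassigning the rest optimally gives only $2630M — worse by 332.

Meridian receives Band B.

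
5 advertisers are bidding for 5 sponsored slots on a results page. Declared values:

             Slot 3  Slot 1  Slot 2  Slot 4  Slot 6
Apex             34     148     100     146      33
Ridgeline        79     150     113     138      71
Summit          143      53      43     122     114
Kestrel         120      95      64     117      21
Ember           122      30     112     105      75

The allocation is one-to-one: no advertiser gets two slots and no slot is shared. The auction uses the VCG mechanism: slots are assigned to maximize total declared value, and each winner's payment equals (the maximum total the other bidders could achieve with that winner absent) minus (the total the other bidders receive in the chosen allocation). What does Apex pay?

Efficient allocation: Apex→Slot 4 ($146), Ridgeline→Slot 1 ($150), Summit→Slot 6 ($114), Kestrel→Slot 3 ($120), Ember→Slot 2 ($112); total welfare W = $642.
Apex receives Slot 4 at value $146, so the others get W − 146 = $496.
Without Apex: best allocation of the remaining 4 bidders over all 5 slots is Ridgeline→Slot 1 ($150), Summit→Slot 3 ($143), Kestrel→Slot 4 ($117), Ember→Slot 2 ($112), total $522.
VCG payment = (others' best without Apex) − (others' welfare with Apex) = 522 − 496 = $26.

Apex pays $26.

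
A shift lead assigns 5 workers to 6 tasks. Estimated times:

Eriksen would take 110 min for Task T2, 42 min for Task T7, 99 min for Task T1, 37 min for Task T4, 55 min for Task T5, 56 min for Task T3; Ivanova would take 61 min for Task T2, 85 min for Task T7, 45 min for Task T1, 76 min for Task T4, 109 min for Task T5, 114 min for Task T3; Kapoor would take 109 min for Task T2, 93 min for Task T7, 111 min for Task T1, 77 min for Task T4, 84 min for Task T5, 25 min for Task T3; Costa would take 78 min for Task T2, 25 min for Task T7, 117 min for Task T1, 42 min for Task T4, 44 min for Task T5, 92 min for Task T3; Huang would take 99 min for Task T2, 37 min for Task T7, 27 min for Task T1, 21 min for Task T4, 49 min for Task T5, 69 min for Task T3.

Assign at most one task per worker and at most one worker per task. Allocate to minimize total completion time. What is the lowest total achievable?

Optimal: Eriksen→Task T5 (55 min), Ivanova→Task T1 (45 min), Kapoor→Task T3 (25 min), Costa→Task T7 (25 min), Huang→Task T4 (21 min) — total 55+45+25+25+21 = 171 min.
Row-greedy (each worker in turn takes its cheapest remaining task) gives 181 min, worse by 10.

Minimum total: 171 min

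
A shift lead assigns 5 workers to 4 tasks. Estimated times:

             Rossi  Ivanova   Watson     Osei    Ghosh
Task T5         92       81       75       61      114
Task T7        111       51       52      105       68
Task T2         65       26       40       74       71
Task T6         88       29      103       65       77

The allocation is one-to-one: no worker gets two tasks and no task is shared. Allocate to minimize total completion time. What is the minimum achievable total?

Minimum total: 198 min

Treat this as an assignment problem: match each worker to one task.
Optimal: Osei→Task T5 (61 min), Ghosh→Task T7 (68 min), Watson→Task T2 (40 min), Ivanova→Task T6 (29 min) — total 61+68+40+29 = 198 min.
Min-entry greedy (repeatedly take the single cheapest remaining cell) gives 216 min, worse by 18.
Next-best assignment: Osei→Task T5, Watson→Task T7, Rossi→Task T2, Ivanova→Task T6 = 207 min.
Checked against all permutations: 198 min is optimal.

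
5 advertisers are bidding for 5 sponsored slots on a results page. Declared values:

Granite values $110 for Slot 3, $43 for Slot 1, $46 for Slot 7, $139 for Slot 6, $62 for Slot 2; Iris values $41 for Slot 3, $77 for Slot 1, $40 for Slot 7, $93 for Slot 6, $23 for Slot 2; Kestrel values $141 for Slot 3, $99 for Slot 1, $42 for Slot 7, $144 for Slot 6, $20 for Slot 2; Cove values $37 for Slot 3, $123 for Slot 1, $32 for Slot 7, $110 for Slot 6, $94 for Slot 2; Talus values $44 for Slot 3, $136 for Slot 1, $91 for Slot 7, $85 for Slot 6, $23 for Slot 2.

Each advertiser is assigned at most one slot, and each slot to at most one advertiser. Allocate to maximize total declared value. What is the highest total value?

This is a one-to-one assignment (maximum-weight bipartite matching).
Optimal: Granite→Slot 6 ($139), Iris→Slot 7 ($40), Kestrel→Slot 3 ($141), Cove→Slot 2 ($94), Talus→Slot 1 ($136) — total 139+40+141+94+136 = $550.

Max total: $550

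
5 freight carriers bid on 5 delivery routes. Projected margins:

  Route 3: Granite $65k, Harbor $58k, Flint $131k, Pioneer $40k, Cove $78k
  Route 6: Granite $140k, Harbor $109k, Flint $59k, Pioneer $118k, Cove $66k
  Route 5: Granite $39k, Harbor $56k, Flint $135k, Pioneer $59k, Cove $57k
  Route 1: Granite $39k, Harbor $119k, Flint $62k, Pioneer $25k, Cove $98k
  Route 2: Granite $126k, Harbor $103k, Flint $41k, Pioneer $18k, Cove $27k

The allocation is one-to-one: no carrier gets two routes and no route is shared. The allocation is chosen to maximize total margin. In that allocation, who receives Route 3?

Cove receives Route 3.

Treat this as an assignment problem: match each carrier to one route.
Optimal: Granite→Route 2 ($126k), Harbor→Route 1 ($119k), Flint→Route 5 ($135k), Pioneer→Route 6 ($118k), Cove→Route 3 ($78k) — total 126+119+135+118+78 = $576k.
Column-greedy (each route in turn goes to its best remaining carrier) gives $476k, worse by 100.
Next-best assignment: Granite→Route 2, Harbor→Route 1, Flint→Route 3, Pioneer→Route 6, Cove→Route 5 = $551k.
Cove's own top route is Route 1 ($98k), but forcing Cove→Route 1 and reassigning the rest optimally gives only $535k — worse by 41.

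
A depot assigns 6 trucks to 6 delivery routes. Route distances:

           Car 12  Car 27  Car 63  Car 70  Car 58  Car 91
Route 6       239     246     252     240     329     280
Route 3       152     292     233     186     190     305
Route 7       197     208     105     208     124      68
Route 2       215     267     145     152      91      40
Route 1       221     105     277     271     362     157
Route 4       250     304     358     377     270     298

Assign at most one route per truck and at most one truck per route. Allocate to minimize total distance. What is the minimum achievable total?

This is the linear assignment problem.
Optimal: Car 12→Route 3 (152 km), Car 27→Route 1 (105 km), Car 63→Route 7 (105 km), Car 70→Route 6 (240 km), Car 58→Route 4 (270 km), Car 91→Route 2 (40 km) — total 152+105+105+240+270+40 = 912 km.
Row-greedy (each truck in turn takes its cheapest remaining route) gives 1064 km, worse by 152.
Next-best assignment: Car 12→Route 4, Car 27→Route 1, Car 63→Route 7, Car 70→Route 6, Car 58→Route 3, Car 91→Route 2 = 930 km.

Min total: 912 km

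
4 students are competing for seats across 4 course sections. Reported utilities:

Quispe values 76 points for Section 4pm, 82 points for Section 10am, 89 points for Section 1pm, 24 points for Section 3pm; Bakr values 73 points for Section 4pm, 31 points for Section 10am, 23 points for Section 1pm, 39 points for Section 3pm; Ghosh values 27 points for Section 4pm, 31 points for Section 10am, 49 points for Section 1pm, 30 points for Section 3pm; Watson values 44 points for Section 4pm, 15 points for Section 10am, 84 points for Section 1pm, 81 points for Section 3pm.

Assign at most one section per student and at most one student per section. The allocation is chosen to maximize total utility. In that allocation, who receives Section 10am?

Optimal: Quispe→Section 10am (82 points), Bakr→Section 4pm (73 points), Ghosh→Section 1pm (49 points), Watson→Section 3pm (81 points) — total 82+73+49+81 = 285 points.
Max-entry greedy (repeatedly take the single best remaining cell) gives 274 points, worse by 11.
Next-best assignment: Quispe→Section 1pm, Bakr→Section 4pm, Ghosh→Section 10am, Watson→Section 3pm = 274 points.
Swapping Quispe↔Ghosh (Quispe→Section 1pm 89 points, Ghosh→Section 10am 31 points) loses 11.
No other one-to-one assignment exceeds 285 points.
Quispe's own top section is Section 1pm (89 points), but forcing Quispe→Section 1pm and reassigning the rest optimally gives only 274 points — worse by 11.

Quispe receives Section 10am.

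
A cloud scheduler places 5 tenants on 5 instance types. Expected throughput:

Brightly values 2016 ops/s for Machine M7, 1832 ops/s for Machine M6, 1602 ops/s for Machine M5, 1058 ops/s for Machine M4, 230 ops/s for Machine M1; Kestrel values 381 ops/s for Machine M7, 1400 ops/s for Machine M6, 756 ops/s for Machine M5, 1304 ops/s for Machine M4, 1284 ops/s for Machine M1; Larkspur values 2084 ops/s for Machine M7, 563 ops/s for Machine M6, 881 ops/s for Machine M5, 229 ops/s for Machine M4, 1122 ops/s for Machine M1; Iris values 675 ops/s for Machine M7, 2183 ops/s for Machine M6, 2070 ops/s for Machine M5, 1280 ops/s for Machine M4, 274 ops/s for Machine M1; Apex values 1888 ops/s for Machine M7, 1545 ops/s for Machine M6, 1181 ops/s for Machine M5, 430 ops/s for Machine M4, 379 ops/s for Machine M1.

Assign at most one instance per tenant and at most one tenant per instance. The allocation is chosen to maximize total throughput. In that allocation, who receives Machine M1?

Treat this as an assignment problem: match each tenant to one instance.
Optimal: Brightly→Machine M6 (1832 ops/s), Kestrel→Machine M4 (1304 ops/s), Larkspur→Machine M1 (1122 ops/s), Iris→Machine M5 (2070 ops/s), Apex→Machine M7 (1888 ops/s) — total 1832+1304+1122+2070+1888 = 8216 ops/s.
Max-entry greedy (repeatedly take the single best remaining cell) gives 7552 ops/s, worse by 664.
Swapping Apex↔Iris (Apex→Machine M5 1181 ops/s, Iris→Machine M7 675 ops/s) loses 2102.
Larkspur's own top instance is Machine M7 (2084 ops/s), but forcing Larkspur→Machine M7 and reassigning the rest optimally gives only 8041 ops/s — worse by 175.

Larkspur receives Machine M1.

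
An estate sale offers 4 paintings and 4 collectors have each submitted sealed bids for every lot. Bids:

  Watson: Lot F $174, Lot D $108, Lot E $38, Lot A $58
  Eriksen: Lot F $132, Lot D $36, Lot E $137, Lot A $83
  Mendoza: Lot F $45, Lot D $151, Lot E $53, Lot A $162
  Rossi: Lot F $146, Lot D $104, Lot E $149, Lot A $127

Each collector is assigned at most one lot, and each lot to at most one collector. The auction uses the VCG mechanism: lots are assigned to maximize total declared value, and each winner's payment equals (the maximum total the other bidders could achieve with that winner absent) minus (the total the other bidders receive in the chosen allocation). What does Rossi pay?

Rossi pays $11.

Efficient allocation: Watson→Lot F ($174), Eriksen→Lot E ($137), Mendoza→Lot D ($151), Rossi→Lot A ($127); total welfare W = $589.
Rossi receives Lot A at value $127, so the others get W − 127 = $462.
Without Rossi: best allocation of the remaining 3 bidders over all 4 lots is Watson→Lot F ($174), Eriksen→Lot E ($137), Mendoza→Lot A ($162), total $473.
VCG payment = (others' best without Rossi) − (others' welfare with Rossi) = 473 − 462 = $11.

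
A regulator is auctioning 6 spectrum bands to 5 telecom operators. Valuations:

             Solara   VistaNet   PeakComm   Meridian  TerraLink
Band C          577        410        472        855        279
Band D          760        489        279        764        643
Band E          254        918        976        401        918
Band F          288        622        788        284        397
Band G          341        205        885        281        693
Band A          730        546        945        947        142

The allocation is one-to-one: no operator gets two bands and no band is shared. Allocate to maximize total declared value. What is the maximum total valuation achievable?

Optimal: Solara→Band D ($760M), VistaNet→Band E ($918M), PeakComm→Band A ($945M), Meridian→Band C ($855M), TerraLink→Band G ($693M) — total 760+918+945+855+693 = $4171M.
Max-entry greedy (repeatedly take the single best remaining cell) gives $3998M, worse by 173.
Next-best assignment: Solara→Band D, VistaNet→Band F, PeakComm→Band G, Meridian→Band A, TerraLink→Band E = $4132M.

Max total: $4171M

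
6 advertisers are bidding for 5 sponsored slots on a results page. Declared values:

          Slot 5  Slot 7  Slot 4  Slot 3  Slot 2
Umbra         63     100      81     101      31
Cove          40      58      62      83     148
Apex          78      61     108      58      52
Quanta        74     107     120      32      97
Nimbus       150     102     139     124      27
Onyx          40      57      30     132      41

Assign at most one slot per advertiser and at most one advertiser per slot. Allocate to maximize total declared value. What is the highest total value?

Optimal: Nimbus→Slot 5 ($150), Umbra→Slot 7 ($100), Quanta→Slot 4 ($120), Onyx→Slot 3 ($132), Cove→Slot 2 ($148) — total 150+100+120+132+148 = $650.
Row-greedy (each advertiser in turn takes its best remaining slot) gives $614, worse by 36.

Maximum total: $650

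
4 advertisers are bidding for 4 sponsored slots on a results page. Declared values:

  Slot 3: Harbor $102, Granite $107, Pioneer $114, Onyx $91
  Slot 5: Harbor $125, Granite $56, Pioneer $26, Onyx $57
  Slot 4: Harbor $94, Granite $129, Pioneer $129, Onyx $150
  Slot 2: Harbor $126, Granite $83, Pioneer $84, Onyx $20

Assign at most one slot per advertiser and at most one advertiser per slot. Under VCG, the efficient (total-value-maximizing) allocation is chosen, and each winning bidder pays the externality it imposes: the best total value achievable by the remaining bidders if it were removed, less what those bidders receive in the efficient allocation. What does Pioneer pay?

Efficient allocation: Harbor→Slot 5 ($125), Granite→Slot 2 ($83), Pioneer→Slot 3 ($114), Onyx→Slot 4 ($150); total welfare W = $472.
Pioneer receives Slot 3 at value $114, so the others get W − 114 = $358.
Without Pioneer: best allocation of the remaining 3 bidders over all 4 slots is Harbor→Slot 2 ($126), Granite→Slot 3 ($107), Onyx→Slot 4 ($150), total $383.
VCG payment = (others' best without Pioneer) − (others' welfare with Pioneer) = 383 − 358 = $25.

Pioneer pays $25.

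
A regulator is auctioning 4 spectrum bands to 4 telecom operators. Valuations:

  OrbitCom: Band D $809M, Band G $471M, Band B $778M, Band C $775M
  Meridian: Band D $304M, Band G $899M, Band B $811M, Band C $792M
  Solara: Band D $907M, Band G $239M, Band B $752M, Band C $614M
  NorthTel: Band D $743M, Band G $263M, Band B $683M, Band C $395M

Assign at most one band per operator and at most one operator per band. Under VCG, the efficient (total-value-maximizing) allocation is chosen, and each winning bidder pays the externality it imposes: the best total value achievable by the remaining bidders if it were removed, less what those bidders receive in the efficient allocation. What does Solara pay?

Efficient allocation: OrbitCom→Band C ($775M), Meridian→Band G ($899M), Solara→Band D ($907M), NorthTel→Band B ($683M); total welfare W = $3264M.
Solara receives Band D at value $907M, so the others get W − 907 = $2357M.
Without Solara: best allocation of the remaining 3 bidders over all 4 bands is OrbitCom→Band B ($778M), Meridian→Band G ($899M), NorthTel→Band D ($743M), total $2420M.
VCG payment = (others' best without Solara) − (others' welfare with Solara) = 2420 − 2357 = $63M.

Solara pays $63M.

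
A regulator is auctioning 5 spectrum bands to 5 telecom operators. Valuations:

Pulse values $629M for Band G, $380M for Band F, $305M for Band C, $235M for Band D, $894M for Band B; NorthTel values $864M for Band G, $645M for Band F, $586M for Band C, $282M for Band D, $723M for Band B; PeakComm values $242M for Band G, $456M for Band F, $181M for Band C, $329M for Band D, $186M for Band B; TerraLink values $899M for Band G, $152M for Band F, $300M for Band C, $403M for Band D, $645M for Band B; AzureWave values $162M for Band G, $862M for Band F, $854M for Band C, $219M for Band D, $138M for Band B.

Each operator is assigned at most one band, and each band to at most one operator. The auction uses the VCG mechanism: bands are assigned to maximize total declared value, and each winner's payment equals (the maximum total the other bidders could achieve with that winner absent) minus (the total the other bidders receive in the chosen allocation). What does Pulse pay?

Pulse pays $205M.

Efficient allocation: Pulse→Band B ($894M), NorthTel→Band F ($645M), PeakComm→Band D ($329M), TerraLink→Band G ($899M), AzureWave→Band C ($854M); total welfare W = $3621M.
Pulse receives Band B at value $894M, so the others get W − 894 = $2727M.
Without Pulse: best allocation of the remaining 4 bidders over all 5 bands is NorthTel→Band B ($723M), PeakComm→Band F ($456M), TerraLink→Band G ($899M), AzureWave→Band C ($854M), total $2932M.
VCG payment = (others' best without Pulse) − (others' welfare with Pulse) = 2932 − 2727 = $205M.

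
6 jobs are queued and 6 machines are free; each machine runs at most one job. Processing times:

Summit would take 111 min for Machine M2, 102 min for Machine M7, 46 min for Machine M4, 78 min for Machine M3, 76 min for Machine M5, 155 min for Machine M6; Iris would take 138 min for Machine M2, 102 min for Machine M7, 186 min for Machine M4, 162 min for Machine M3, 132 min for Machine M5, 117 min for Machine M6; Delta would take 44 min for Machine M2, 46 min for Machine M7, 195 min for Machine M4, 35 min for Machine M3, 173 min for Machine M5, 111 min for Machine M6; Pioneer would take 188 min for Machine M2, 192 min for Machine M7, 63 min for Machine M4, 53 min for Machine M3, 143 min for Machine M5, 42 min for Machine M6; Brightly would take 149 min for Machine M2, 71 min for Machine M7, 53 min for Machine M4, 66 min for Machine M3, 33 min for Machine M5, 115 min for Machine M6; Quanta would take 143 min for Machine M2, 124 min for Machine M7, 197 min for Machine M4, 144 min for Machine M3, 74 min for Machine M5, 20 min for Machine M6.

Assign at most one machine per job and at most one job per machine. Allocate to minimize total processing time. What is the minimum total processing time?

Min total: 298 min

This is a one-to-one assignment (minimum-cost bipartite matching).
Optimal: Summit→Machine M4 (46 min), Iris→Machine M7 (102 min), Delta→Machine M2 (44 min), Pioneer→Machine M3 (53 min), Brightly→Machine M5 (33 min), Quanta→Machine M6 (20 min) — total 46+102+44+53+33+20 = 298 min.
Min-entry greedy (repeatedly take the single cheapest remaining cell) gives 424 min, worse by 126.
Swapping Delta↔Iris (Delta→Machine M7 46 min, Iris→Machine M2 138 min) adds 38.
No other one-to-one assignment undercuts 298 min.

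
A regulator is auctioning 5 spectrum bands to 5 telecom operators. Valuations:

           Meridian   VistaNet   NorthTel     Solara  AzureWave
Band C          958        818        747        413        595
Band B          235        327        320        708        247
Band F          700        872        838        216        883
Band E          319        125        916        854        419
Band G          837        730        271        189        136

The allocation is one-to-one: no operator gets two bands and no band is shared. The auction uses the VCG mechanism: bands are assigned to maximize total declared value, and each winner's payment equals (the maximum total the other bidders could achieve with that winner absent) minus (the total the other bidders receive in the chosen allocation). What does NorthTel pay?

NorthTel pays $146M.

Efficient allocation: Meridian→Band C ($958M), VistaNet→Band G ($730M), NorthTel→Band E ($916M), Solara→Band B ($708M), AzureWave→Band F ($883M); total welfare W = $4195M.
NorthTel receives Band E at value $916M, so the others get W − 916 = $3279M.
Without NorthTel: best allocation of the remaining 4 bidders over all 5 bands is Meridian→Band C ($958M), VistaNet→Band G ($730M), Solara→Band E ($854M), AzureWave→Band F ($883M), total $3425M.
VCG payment = (others' best without NorthTel) − (others' welfare with NorthTel) = 3425 − 3279 = $146M.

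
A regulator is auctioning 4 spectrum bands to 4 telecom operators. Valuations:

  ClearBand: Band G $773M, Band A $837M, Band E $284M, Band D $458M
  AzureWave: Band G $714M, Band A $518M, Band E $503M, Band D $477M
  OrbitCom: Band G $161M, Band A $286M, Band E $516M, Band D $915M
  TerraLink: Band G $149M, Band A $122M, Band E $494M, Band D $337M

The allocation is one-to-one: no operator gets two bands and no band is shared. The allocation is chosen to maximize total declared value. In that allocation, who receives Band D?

Optimal: ClearBand→Band A ($837M), AzureWave→Band G ($714M), OrbitCom→Band D ($915M), TerraLink→Band E ($494M) — total 837+714+915+494 = $2960M.
Next-best assignment: ClearBand→Band G, AzureWave→Band A, OrbitCom→Band D, TerraLink→Band E = $2700M.

OrbitCom receives Band D.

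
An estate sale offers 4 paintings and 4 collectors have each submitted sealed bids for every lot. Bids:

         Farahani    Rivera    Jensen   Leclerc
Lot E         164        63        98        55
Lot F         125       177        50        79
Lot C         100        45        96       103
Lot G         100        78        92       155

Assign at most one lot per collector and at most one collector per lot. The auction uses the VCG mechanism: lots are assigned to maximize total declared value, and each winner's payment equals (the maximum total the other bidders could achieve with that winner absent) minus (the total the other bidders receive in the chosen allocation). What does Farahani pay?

Efficient allocation: Farahani→Lot E ($164), Rivera→Lot F ($177), Jensen→Lot C ($96), Leclerc→Lot G ($155); total welfare W = $592.
Farahani receives Lot E at value $164, so the others get W − 164 = $428.
Without Farahani: best allocation of the remaining 3 bidders over all 4 lots is Rivera→Lot F ($177), Jensen→Lot E ($98), Leclerc→Lot G ($155), total $430.
VCG payment = (others' best without Farahani) − (others' welfare with Farahani) = 430 − 428 = $2.

Farahani pays $2.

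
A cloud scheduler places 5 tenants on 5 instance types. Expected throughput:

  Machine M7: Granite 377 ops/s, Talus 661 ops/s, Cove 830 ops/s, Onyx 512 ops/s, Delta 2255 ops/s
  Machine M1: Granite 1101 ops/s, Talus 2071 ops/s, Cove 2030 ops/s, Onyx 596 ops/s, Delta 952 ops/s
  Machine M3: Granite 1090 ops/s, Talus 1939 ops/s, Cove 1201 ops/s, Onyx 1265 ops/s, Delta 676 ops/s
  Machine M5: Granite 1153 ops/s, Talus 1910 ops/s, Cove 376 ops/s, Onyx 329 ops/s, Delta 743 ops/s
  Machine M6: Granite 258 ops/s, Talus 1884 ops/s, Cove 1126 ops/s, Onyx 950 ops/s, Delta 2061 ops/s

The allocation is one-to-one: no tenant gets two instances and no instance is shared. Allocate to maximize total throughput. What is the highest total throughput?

Maximum total: 8587 ops/s

Optimal: Granite→Machine M5 (1153 ops/s), Talus→Machine M6 (1884 ops/s), Cove→Machine M1 (2030 ops/s), Onyx→Machine M3 (1265 ops/s), Delta→Machine M7 (2255 ops/s) — total 1153+1884+2030+1265+2255 = 8587 ops/s.
Max-entry greedy (repeatedly take the single best remaining cell) gives 7870 ops/s, worse by 717.
Next-best assignment: Granite→Machine M5, Talus→Machine M3, Cove→Machine M1, Onyx→Machine M6, Delta→Machine M7 = 8327 ops/s.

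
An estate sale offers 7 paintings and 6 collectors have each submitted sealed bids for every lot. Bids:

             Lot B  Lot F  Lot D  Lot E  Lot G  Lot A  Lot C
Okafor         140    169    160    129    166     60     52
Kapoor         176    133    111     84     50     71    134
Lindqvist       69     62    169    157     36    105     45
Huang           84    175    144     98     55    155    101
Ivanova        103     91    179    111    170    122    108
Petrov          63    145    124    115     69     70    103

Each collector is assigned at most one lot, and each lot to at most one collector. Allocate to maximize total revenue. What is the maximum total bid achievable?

Max total: $978

Optimal: Okafor→Lot G ($166), Kapoor→Lot B ($176), Lindqvist→Lot E ($157), Huang→Lot A ($155), Ivanova→Lot D ($179), Petrov→Lot F ($145) — total 166+176+157+155+179+145 = $978.
Row-greedy (each collector in turn takes its best remaining lot) gives $954, worse by 24.
Next-best assignment: Okafor→Lot D, Kapoor→Lot B, Lindqvist→Lot E, Huang→Lot A, Ivanova→Lot G, Petrov→Lot F = $963.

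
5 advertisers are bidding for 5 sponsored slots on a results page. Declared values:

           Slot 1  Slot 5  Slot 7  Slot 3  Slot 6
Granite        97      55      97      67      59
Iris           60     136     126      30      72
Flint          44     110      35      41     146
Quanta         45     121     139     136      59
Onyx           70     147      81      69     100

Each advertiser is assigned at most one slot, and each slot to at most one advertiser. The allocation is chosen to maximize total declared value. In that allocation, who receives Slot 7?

Optimal: Granite→Slot 1 ($97), Iris→Slot 7 ($126), Flint→Slot 6 ($146), Quanta→Slot 3 ($136), Onyx→Slot 5 ($147) — total 97+126+146+136+147 = $652.
Column-greedy (each slot in turn goes to its best remaining advertiser) gives $496, worse by 156.
Swapping Quanta↔Onyx (Quanta→Slot 5 $121, Onyx→Slot 3 $69) loses 93.
Checked against all permutations: $652 is optimal.
Iris's own top slot is Slot 5 ($136), but forcing Iris→Slot 5 and reassigning the rest optimally gives only $596 — worse by 56.

Iris receives Slot 7.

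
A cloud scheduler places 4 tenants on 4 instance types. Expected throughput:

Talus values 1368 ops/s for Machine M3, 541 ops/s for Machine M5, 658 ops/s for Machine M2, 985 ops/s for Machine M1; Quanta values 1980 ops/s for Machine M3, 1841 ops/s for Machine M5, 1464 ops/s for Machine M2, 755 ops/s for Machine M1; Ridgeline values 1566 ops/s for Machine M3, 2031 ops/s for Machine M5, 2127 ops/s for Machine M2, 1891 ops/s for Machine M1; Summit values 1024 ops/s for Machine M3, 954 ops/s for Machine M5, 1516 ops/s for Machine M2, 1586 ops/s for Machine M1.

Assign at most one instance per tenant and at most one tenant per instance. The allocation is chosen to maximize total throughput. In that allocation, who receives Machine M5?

Quanta receives Machine M5.

Treat this as an assignment problem: match each tenant to one instance.
Optimal: Talus→Machine M3 (1368 ops/s), Quanta→Machine M5 (1841 ops/s), Ridgeline→Machine M2 (2127 ops/s), Summit→Machine M1 (1586 ops/s) — total 1368+1841+2127+1586 = 6922 ops/s.
Max-entry greedy (repeatedly take the single best remaining cell) gives 6234 ops/s, worse by 688.
Quanta's own top instance is Machine M3 (1980 ops/s), but forcing Quanta→Machine M3 and reassigning the rest optimally gives only 6512 ops/s — worse by 410.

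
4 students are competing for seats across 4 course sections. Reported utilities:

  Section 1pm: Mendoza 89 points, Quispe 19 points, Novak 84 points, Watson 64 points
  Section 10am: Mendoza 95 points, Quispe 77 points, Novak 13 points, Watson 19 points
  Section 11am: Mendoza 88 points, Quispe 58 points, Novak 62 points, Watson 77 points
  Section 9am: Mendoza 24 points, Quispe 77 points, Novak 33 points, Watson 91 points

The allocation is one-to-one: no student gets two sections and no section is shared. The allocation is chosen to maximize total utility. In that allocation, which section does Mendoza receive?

Mendoza receives Section 11am.

Optimal: Mendoza→Section 11am (88 points), Quispe→Section 10am (77 points), Novak→Section 1pm (84 points), Watson→Section 9am (91 points) — total 88+77+84+91 = 340 points.
Next-best assignment: Mendoza→Section 10am, Quispe→Section 9am, Novak→Section 1pm, Watson→Section 11am = 333 points.
Mendoza's own top section is Section 10am (95 points), but forcing Mendoza→Section 10am and reassigning the rest optimally gives only 333 points — worse by 7.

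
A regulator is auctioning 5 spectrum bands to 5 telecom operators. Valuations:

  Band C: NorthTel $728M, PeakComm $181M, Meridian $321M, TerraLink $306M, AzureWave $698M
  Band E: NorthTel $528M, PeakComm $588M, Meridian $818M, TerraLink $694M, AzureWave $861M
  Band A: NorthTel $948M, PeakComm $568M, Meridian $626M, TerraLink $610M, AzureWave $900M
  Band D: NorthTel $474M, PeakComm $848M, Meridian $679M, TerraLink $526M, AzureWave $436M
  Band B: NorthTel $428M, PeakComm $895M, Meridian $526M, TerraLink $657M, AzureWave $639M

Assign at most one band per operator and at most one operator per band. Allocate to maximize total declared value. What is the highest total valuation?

Max total: $3969M

Treat this as an assignment problem: match each operator to one band.
Optimal: NorthTel→Band A ($948M), PeakComm→Band D ($848M), Meridian→Band E ($818M), TerraLink→Band B ($657M), AzureWave→Band C ($698M) — total 948+848+818+657+698 = $3969M.
Column-greedy (each band in turn goes to its best remaining operator) gives $3720M, worse by 249.
Next-best assignment: NorthTel→Band C, PeakComm→Band D, Meridian→Band E, TerraLink→Band B, AzureWave→Band A = $3951M.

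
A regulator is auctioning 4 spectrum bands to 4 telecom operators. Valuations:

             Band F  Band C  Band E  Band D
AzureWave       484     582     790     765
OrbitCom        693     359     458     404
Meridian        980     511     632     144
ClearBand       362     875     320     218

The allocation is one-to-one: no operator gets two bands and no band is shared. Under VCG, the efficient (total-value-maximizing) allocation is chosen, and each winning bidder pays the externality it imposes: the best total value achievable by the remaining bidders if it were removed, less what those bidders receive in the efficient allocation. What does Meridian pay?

Meridian pays $260M.

Efficient allocation: AzureWave→Band D ($765M), OrbitCom→Band E ($458M), Meridian→Band F ($980M), ClearBand→Band C ($875M); total welfare W = $3078M.
Meridian receives Band F at value $980M, so the others get W − 980 = $2098M.
Without Meridian: best allocation of the remaining 3 bidders over all 4 bands is AzureWave→Band E ($790M), OrbitCom→Band F ($693M), ClearBand→Band C ($875M), total $2358M.
VCG payment = (others' best without Meridian) − (others' welfare with Meridian) = 2358 − 2098 = $260M.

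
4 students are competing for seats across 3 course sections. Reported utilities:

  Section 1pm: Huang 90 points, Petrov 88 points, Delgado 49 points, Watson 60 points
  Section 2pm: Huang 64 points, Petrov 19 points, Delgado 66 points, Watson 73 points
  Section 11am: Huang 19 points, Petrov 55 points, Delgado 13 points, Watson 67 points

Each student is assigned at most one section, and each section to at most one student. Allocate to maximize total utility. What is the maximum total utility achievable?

Optimal: Huang→Section 1pm (90 points), Delgado→Section 2pm (66 points), Watson→Section 11am (67 points) — total 90+66+67 = 223 points.
Max-entry greedy (repeatedly take the single best remaining cell) gives 218 points, worse by 5.
Next-best assignment: Petrov→Section 1pm, Delgado→Section 2pm, Watson→Section 11am = 221 points.

Max total: 223 points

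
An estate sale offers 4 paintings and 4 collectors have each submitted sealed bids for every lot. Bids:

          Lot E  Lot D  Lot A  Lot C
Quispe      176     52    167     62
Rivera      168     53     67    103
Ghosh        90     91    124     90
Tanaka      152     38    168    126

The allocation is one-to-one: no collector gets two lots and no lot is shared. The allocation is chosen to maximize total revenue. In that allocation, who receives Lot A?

Optimal: Quispe→Lot A ($167), Rivera→Lot E ($168), Ghosh→Lot D ($91), Tanaka→Lot C ($126) — total 167+168+91+126 = $552.
Column-greedy (each lot in turn goes to its best remaining collector) gives $538, worse by 14.
Swapping Rivera↔Ghosh (Rivera→Lot D $53, Ghosh→Lot E $90) loses 116.
Every other assignment is strictly worse.
Quispe's own top lot is Lot E ($176), but forcing Quispe→Lot E and reassigning the rest optimally gives only $538 — worse by 14.

Quispe receives Lot A.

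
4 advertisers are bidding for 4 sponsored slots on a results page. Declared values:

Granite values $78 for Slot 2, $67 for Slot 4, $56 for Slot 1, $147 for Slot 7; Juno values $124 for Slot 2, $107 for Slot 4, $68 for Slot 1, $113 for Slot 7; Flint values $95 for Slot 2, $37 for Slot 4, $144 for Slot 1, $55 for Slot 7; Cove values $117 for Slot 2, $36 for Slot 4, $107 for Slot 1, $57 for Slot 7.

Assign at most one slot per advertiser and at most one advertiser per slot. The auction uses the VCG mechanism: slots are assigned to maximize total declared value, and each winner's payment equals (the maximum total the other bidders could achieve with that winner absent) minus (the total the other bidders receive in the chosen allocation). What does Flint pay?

Flint pays $7.

Efficient allocation: Granite→Slot 7 ($147), Juno→Slot 4 ($107), Flint→Slot 1 ($144), Cove→Slot 2 ($117); total welfare W = $515.
Flint receives Slot 1 at value $144, so the others get W − 144 = $371.
Without Flint: best allocation of the remaining 3 bidders over all 4 slots is Granite→Slot 7 ($147), Juno→Slot 2 ($124), Cove→Slot 1 ($107), total $378.
VCG payment = (others' best without Flint) − (others' welfare with Flint) = 378 − 371 = $7.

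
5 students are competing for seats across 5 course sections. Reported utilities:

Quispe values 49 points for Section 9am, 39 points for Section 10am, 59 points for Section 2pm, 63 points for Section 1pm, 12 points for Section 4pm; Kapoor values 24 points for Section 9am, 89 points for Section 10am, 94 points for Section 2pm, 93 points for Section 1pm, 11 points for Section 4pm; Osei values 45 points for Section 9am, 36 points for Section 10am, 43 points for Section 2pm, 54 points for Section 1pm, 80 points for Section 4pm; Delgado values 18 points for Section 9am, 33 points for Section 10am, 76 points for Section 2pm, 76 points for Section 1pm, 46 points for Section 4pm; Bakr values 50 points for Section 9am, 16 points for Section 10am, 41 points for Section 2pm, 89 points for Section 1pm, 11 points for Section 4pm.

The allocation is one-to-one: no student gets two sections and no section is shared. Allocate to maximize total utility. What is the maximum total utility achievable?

Max total: 383 points

This is a one-to-one assignment (maximum-weight bipartite matching).
Optimal: Quispe→Section 9am (49 points), Kapoor→Section 10am (89 points), Osei→Section 4pm (80 points), Delgado→Section 2pm (76 points), Bakr→Section 1pm (89 points) — total 49+89+80+76+89 = 383 points.
Next-best assignment: Quispe→Section 1pm, Kapoor→Section 10am, Osei→Section 4pm, Delgado→Section 2pm, Bakr→Section 9am = 358 points.
Swapping Delgado↔Bakr (Delgado→Section 1pm 76 points, Bakr→Section 2pm 41 points) loses 48.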